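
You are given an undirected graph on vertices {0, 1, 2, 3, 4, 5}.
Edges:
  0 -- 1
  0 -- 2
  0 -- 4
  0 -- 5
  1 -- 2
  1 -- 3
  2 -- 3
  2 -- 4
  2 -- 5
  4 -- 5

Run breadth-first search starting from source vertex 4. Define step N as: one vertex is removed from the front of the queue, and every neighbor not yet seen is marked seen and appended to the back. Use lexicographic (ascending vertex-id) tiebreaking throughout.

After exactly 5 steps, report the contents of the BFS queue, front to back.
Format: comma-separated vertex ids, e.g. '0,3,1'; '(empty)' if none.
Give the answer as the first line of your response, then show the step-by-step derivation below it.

3

step 1: dequeue 4; queue=[0,2,5]; order=4
step 2: dequeue 0; queue=[2,5,1]; order=4,0
step 3: dequeue 2; queue=[5,1,3]; order=4,0,2
step 4: dequeue 5; queue=[1,3]; order=4,0,2,5
step 5: dequeue 1; queue=[3]; order=4,0,2,5,1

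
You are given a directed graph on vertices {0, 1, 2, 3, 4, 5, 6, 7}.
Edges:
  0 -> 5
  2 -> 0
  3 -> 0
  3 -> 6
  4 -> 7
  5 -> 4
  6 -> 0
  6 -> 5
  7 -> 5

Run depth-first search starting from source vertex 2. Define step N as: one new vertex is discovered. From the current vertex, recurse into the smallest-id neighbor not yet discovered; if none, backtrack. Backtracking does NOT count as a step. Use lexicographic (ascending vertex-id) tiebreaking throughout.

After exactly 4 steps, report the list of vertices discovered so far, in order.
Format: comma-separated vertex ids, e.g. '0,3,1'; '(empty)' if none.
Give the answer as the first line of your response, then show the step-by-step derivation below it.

2,0,5,4

step 1: discover 2; path=2; order=2
step 2: discover 0; path=2>0; order=2,0
step 3: discover 5; path=2>0>5; order=2,0,5
step 4: discover 4; path=2>0>5>4; order=2,0,5,4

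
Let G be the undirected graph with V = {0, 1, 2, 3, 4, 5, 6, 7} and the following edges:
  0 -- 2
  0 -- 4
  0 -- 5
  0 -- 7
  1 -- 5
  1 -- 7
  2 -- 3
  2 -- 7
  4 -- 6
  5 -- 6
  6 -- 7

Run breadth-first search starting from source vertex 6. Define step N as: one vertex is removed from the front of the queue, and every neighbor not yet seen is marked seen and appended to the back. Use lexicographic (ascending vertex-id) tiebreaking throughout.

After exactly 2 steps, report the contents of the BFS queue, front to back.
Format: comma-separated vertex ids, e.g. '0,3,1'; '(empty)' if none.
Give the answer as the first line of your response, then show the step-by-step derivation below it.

5,7,0

step 1: dequeue 6; queue=[4,5,7]; order=6
step 2: dequeue 4; queue=[5,7,0]; order=6,4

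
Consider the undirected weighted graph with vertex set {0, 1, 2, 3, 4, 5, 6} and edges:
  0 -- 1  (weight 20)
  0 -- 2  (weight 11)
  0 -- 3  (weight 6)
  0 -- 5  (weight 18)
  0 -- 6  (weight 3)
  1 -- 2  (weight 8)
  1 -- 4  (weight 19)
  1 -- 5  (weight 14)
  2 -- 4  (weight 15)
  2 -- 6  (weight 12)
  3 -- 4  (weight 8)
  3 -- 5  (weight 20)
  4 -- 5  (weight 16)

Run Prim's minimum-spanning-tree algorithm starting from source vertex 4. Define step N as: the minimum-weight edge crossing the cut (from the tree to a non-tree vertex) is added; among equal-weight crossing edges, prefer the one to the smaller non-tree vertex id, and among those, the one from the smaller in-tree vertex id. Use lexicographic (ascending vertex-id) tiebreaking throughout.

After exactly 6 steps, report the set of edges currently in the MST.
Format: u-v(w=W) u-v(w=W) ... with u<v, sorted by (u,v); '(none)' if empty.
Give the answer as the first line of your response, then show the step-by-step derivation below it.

0-2(w=11) 0-3(w=6) 0-6(w=3) 1-2(w=8) 1-5(w=14) 3-4(w=8)

step 1: add edge 3-4 (w=8); MST = {3-4(w=8)}
step 2: add edge 0-3 (w=6); MST = {0-3(w=6) 3-4(w=8)}
step 3: add edge 0-6 (w=3); MST = {0-3(w=6) 0-6(w=3) 3-4(w=8)}
step 4: add edge 0-2 (w=11); MST = {0-2(w=11) 0-3(w=6) 0-6(w=3) 3-4(w=8)}
step 5: add edge 1-2 (w=8); MST = {0-2(w=11) 0-3(w=6) 0-6(w=3) 1-2(w=8) 3-4(w=8)}
step 6: add edge 1-5 (w=14); MST = {0-2(w=11) 0-3(w=6) 0-6(w=3) 1-2(w=8) 1-5(w=14) 3-4(w=8)}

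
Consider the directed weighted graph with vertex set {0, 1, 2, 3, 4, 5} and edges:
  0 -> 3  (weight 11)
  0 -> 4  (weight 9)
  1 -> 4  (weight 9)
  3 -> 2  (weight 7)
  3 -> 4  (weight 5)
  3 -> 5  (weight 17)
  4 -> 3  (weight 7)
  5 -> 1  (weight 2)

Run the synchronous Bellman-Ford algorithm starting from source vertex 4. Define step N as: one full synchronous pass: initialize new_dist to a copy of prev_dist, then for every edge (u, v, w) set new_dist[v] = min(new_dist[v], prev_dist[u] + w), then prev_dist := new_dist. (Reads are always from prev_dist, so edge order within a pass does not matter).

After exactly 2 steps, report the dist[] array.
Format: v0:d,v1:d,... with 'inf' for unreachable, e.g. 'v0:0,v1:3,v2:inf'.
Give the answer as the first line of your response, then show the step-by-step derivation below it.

v0:inf,v1:inf,v2:14,v3:7,v4:0,v5:24

step 1: dist = v0:inf,v1:inf,v2:inf,v3:7,v4:0,v5:inf
step 2: dist = v0:inf,v1:inf,v2:14,v3:7,v4:0,v5:24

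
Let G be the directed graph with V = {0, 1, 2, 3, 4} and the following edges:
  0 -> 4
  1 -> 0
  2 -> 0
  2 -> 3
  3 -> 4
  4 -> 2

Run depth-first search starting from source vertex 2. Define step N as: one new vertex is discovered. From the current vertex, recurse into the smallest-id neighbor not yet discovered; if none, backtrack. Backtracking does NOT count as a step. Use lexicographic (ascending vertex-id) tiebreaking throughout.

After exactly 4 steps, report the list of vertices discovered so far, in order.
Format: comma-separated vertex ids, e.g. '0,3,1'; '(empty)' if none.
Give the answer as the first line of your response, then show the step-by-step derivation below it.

2,0,4,3

step 1: discover 2; path=2; order=2
step 2: discover 0; path=2>0; order=2,0
step 3: discover 4; path=2>0>4; order=2,0,4
step 4: discover 3; path=2>3; order=2,0,4,3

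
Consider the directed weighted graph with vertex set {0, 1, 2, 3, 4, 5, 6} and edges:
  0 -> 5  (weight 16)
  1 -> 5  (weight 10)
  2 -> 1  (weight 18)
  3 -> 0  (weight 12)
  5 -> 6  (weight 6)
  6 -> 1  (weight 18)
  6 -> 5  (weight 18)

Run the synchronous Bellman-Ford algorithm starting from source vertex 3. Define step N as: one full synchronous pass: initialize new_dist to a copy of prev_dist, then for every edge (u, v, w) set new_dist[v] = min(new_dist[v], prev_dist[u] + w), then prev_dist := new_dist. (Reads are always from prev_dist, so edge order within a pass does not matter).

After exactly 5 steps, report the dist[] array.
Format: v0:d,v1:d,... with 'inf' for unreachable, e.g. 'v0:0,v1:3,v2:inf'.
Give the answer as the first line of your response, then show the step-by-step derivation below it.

v0:12,v1:52,v2:inf,v3:0,v4:inf,v5:28,v6:34

step 1: dist = v0:12,v1:inf,v2:inf,v3:0,v4:inf,v5:inf,v6:inf
step 2: dist = v0:12,v1:inf,v2:inf,v3:0,v4:inf,v5:28,v6:inf
step 3: dist = v0:12,v1:inf,v2:inf,v3:0,v4:inf,v5:28,v6:34
step 4: dist = v0:12,v1:52,v2:inf,v3:0,v4:inf,v5:28,v6:34
step 5: dist = v0:12,v1:52,v2:inf,v3:0,v4:inf,v5:28,v6:34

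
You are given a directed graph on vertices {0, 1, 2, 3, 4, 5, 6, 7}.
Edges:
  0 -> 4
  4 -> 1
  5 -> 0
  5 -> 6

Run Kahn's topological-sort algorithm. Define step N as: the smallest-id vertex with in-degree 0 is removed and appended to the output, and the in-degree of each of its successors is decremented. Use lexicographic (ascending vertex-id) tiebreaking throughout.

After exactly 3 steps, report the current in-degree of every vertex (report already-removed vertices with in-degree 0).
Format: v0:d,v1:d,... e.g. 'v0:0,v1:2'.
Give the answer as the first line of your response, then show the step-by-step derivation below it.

v0:0,v1:1,v2:0,v3:0,v4:1,v5:0,v6:0,v7:0

step 1: output 2; order=[2]; indeg=(1,1,0,0,1,0,1,0)
step 2: output 3; order=[2,3]; indeg=(1,1,0,0,1,0,1,0)
step 3: output 5; order=[2,3,5]; indeg=(0,1,0,0,1,0,0,0)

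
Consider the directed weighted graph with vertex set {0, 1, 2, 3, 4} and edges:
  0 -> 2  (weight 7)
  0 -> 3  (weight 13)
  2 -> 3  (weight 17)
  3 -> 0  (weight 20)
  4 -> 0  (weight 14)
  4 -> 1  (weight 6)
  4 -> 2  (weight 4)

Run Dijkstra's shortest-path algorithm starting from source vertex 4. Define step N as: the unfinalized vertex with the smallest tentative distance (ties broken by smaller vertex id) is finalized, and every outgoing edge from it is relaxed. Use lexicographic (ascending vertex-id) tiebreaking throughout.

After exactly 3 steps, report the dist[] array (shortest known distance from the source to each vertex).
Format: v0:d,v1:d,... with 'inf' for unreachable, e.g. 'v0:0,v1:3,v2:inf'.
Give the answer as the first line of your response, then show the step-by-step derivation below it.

v0:14,v1:6,v2:4,v3:21,v4:0

step 1: dist = v0:14,v1:6,v2:4,v3:inf,v4:0
step 2: dist = v0:14,v1:6,v2:4,v3:21,v4:0
step 3: dist = v0:14,v1:6,v2:4,v3:21,v4:0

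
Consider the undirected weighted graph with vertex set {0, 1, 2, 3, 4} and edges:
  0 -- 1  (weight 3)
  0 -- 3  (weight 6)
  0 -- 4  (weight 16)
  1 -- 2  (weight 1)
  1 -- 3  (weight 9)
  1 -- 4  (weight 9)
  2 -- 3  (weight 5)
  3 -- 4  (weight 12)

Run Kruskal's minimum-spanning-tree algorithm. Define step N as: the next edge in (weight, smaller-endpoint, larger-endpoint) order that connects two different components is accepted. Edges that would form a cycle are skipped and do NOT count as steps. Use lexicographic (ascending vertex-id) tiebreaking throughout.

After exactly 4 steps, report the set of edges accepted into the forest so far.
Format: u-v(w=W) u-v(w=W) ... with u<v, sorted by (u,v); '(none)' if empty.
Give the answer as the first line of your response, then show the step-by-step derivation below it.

0-1(w=3) 1-2(w=1) 1-4(w=9) 2-3(w=5)

step 1: add edge 1-2 (w=1); MST = {1-2(w=1)}
step 2: add edge 0-1 (w=3); MST = {0-1(w=3) 1-2(w=1)}
step 3: add edge 2-3 (w=5); MST = {0-1(w=3) 1-2(w=1) 2-3(w=5)}
step 4: add edge 1-4 (w=9); MST = {0-1(w=3) 1-2(w=1) 1-4(w=9) 2-3(w=5)}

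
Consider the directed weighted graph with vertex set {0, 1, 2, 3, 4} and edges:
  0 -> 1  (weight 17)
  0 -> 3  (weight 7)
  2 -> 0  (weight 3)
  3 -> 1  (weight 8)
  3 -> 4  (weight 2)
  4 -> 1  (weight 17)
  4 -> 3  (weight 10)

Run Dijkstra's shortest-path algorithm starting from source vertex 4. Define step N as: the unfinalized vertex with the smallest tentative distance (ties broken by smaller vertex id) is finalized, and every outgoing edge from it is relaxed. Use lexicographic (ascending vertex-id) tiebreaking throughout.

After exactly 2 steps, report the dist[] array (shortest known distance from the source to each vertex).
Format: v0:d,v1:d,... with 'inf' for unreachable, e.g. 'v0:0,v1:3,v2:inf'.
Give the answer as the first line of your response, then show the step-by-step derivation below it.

v0:inf,v1:17,v2:inf,v3:10,v4:0

step 1: dist = v0:inf,v1:17,v2:inf,v3:10,v4:0
step 2: dist = v0:inf,v1:17,v2:inf,v3:10,v4:0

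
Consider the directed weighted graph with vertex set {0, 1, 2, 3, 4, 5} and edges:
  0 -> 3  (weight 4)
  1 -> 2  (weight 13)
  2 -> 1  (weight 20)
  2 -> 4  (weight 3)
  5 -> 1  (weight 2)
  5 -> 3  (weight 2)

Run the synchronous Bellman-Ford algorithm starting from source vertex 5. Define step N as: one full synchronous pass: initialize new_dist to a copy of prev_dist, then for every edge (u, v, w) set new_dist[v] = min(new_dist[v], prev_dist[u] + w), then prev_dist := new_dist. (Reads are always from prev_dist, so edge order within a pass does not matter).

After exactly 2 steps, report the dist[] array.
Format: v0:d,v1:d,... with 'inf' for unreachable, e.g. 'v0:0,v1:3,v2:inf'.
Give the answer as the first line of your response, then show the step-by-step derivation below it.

v0:inf,v1:2,v2:15,v3:2,v4:inf,v5:0

step 1: dist = v0:inf,v1:2,v2:inf,v3:2,v4:inf,v5:0
step 2: dist = v0:inf,v1:2,v2:15,v3:2,v4:inf,v5:0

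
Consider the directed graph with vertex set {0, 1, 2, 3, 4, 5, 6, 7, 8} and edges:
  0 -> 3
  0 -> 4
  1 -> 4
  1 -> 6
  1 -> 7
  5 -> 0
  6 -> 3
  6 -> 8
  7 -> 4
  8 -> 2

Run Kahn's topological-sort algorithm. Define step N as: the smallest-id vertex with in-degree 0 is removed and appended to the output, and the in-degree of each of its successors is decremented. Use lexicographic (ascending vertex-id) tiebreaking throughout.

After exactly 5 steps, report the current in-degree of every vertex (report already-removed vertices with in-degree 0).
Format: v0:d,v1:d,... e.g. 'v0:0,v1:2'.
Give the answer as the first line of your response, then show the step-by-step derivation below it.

v0:0,v1:0,v2:1,v3:0,v4:1,v5:0,v6:0,v7:0,v8:0

step 1: output 1; order=[1]; indeg=(1,0,1,2,2,0,0,0,1)
step 2: output 5; order=[1,5]; indeg=(0,0,1,2,2,0,0,0,1)
step 3: output 0; order=[1,5,0]; indeg=(0,0,1,1,1,0,0,0,1)
step 4: output 6; order=[1,5,0,6]; indeg=(0,0,1,0,1,0,0,0,0)
step 5: output 3; order=[1,5,0,6,3]; indeg=(0,0,1,0,1,0,0,0,0)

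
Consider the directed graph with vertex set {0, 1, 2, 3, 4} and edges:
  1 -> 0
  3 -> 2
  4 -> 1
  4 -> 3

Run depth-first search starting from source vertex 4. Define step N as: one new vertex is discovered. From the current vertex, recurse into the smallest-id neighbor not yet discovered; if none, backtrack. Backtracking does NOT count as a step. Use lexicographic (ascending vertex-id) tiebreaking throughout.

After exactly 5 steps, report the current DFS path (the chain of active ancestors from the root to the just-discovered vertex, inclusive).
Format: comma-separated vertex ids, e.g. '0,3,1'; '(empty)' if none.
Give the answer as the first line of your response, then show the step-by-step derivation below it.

4,3,2

step 1: discover 4; path=4; order=4
step 2: discover 1; path=4>1; order=4,1
step 3: discover 0; path=4>1>0; order=4,1,0
step 4: discover 3; path=4>3; order=4,1,0,3
step 5: discover 2; path=4>3>2; order=4,1,0,3,2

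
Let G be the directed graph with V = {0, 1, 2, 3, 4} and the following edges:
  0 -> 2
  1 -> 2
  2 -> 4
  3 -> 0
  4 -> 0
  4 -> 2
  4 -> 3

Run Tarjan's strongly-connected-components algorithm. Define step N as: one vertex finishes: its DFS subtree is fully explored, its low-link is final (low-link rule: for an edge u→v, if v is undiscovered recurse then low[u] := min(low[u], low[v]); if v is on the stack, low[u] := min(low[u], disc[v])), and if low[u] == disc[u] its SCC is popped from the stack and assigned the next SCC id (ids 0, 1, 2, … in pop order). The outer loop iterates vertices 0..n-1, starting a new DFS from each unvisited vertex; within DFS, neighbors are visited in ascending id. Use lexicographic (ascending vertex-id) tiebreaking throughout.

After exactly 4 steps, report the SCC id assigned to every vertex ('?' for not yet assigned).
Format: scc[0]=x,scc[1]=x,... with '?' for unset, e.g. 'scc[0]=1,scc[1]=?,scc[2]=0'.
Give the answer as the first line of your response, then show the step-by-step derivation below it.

scc[0]=0,scc[1]=?,scc[2]=0,scc[3]=0,scc[4]=0

step 1: low=(low[0]=0,low[1]=?,low[2]=1,low[3]=0,low[4]=0); scc=(scc[0]=?,scc[1]=?,scc[2]=?,scc[3]=?,scc[4]=?)
step 2: low=(low[0]=0,low[1]=?,low[2]=1,low[3]=0,low[4]=0); scc=(scc[0]=?,scc[1]=?,scc[2]=?,scc[3]=?,scc[4]=?)
step 3: low=(low[0]=0,low[1]=?,low[2]=0,low[3]=0,low[4]=0); scc=(scc[0]=?,scc[1]=?,scc[2]=?,scc[3]=?,scc[4]=?)
step 4: low=(low[0]=0,low[1]=?,low[2]=0,low[3]=0,low[4]=0); scc=(scc[0]=0,scc[1]=?,scc[2]=0,scc[3]=0,scc[4]=0)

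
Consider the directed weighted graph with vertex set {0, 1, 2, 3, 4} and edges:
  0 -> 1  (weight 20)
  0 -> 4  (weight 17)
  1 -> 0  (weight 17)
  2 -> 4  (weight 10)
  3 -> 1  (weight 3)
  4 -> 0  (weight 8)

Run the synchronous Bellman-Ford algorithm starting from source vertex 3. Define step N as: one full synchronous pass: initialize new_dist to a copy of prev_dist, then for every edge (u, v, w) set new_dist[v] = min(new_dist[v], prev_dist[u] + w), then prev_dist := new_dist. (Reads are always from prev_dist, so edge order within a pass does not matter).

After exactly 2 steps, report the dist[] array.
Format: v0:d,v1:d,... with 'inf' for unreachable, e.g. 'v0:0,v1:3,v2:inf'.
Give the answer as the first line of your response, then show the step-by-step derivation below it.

v0:20,v1:3,v2:inf,v3:0,v4:inf

step 1: dist = v0:inf,v1:3,v2:inf,v3:0,v4:inf
step 2: dist = v0:20,v1:3,v2:inf,v3:0,v4:inf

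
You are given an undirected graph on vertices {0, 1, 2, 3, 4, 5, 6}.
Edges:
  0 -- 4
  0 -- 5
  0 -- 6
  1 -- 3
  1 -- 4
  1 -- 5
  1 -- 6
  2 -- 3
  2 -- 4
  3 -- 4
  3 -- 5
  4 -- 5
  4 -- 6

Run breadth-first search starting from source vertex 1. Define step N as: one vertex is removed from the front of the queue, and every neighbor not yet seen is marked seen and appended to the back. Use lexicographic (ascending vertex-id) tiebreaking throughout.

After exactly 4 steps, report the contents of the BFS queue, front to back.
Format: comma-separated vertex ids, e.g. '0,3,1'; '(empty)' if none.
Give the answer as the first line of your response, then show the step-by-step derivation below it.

6,2,0

step 1: dequeue 1; queue=[3,4,5,6]; order=1
step 2: dequeue 3; queue=[4,5,6,2]; order=1,3
step 3: dequeue 4; queue=[5,6,2,0]; order=1,3,4
step 4: dequeue 5; queue=[6,2,0]; order=1,3,4,5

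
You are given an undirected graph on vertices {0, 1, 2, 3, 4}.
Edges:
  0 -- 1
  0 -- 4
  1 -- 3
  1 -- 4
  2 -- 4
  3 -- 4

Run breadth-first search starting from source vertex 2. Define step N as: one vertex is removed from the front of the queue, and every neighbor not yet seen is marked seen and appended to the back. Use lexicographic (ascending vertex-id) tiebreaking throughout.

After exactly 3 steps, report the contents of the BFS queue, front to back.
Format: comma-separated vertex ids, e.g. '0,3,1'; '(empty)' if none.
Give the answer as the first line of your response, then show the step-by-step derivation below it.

1,3

step 1: dequeue 2; queue=[4]; order=2
step 2: dequeue 4; queue=[0,1,3]; order=2,4
step 3: dequeue 0; queue=[1,3]; order=2,4,0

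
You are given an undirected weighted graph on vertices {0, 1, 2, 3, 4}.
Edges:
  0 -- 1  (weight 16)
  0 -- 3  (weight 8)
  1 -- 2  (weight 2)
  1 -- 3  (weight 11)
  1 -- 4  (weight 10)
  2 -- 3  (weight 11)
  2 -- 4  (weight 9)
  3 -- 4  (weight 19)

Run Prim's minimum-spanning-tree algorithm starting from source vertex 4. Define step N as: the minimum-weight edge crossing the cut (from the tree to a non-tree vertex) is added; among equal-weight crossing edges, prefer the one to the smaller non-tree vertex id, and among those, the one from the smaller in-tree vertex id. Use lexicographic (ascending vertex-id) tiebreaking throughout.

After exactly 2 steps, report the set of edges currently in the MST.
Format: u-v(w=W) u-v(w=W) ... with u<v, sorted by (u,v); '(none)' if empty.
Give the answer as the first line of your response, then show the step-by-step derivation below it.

1-2(w=2) 2-4(w=9)

step 1: add edge 2-4 (w=9); MST = {2-4(w=9)}
step 2: add edge 1-2 (w=2); MST = {1-2(w=2) 2-4(w=9)}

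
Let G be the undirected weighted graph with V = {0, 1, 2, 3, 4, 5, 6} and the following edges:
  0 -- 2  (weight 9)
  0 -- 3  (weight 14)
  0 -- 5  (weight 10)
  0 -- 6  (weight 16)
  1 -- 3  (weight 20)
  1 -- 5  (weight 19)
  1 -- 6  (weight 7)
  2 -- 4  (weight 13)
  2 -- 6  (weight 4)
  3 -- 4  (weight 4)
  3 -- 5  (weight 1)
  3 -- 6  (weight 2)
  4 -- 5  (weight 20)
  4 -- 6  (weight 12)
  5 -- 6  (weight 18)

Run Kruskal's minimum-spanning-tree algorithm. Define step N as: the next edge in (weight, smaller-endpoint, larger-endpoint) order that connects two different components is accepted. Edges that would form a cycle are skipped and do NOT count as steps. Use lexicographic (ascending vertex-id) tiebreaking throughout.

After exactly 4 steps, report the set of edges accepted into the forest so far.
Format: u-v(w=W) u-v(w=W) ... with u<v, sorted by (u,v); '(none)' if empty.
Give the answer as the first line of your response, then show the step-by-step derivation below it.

2-6(w=4) 3-4(w=4) 3-5(w=1) 3-6(w=2)

step 1: add edge 3-5 (w=1); MST = {3-5(w=1)}
step 2: add edge 3-6 (w=2); MST = {3-5(w=1) 3-6(w=2)}
step 3: add edge 2-6 (w=4); MST = {2-6(w=4) 3-5(w=1) 3-6(w=2)}
step 4: add edge 3-4 (w=4); MST = {2-6(w=4) 3-4(w=4) 3-5(w=1) 3-6(w=2)}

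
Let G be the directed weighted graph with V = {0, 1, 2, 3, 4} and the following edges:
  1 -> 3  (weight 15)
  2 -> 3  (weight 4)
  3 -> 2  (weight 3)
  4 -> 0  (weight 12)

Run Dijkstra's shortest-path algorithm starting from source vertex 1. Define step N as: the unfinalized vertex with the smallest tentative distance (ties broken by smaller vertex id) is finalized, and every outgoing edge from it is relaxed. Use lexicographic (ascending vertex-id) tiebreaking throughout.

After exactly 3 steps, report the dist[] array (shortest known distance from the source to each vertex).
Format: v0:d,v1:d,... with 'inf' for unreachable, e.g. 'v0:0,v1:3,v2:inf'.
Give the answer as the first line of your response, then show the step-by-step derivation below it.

v0:inf,v1:0,v2:18,v3:15,v4:inf

step 1: dist = v0:inf,v1:0,v2:inf,v3:15,v4:inf
step 2: dist = v0:inf,v1:0,v2:18,v3:15,v4:inf
step 3: dist = v0:inf,v1:0,v2:18,v3:15,v4:inf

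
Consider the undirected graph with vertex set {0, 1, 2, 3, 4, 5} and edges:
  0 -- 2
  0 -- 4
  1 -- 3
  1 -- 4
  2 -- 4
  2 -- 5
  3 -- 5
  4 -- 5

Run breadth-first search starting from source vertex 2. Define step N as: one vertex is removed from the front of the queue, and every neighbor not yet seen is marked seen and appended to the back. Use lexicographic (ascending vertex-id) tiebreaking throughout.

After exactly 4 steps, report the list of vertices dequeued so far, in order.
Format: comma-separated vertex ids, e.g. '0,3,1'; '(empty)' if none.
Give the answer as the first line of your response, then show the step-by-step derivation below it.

2,0,4,5

step 1: dequeue 2; queue=[0,4,5]; order=2
step 2: dequeue 0; queue=[4,5]; order=2,0
step 3: dequeue 4; queue=[5,1]; order=2,0,4
step 4: dequeue 5; queue=[1,3]; order=2,0,4,5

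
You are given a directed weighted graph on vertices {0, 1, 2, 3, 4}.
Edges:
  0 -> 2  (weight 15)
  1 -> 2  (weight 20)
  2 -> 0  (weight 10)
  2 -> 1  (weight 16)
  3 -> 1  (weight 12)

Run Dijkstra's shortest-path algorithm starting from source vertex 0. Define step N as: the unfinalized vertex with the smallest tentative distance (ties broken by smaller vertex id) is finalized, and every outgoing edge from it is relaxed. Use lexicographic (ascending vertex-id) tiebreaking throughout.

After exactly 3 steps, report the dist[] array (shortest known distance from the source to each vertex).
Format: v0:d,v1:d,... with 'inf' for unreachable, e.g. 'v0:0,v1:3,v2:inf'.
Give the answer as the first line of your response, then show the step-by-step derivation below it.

v0:0,v1:31,v2:15,v3:inf,v4:inf

step 1: dist = v0:0,v1:inf,v2:15,v3:inf,v4:inf
step 2: dist = v0:0,v1:31,v2:15,v3:inf,v4:inf
step 3: dist = v0:0,v1:31,v2:15,v3:inf,v4:inf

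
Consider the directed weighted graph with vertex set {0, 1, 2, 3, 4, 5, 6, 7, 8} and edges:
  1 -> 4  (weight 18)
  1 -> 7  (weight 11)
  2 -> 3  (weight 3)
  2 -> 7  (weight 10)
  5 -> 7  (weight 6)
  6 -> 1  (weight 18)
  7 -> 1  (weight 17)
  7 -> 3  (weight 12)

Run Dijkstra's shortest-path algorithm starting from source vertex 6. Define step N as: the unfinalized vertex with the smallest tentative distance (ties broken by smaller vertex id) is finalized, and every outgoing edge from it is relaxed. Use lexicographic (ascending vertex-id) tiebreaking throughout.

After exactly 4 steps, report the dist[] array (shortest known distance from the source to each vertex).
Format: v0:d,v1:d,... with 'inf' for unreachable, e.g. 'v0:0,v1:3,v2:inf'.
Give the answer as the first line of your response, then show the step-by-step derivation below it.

v0:inf,v1:18,v2:inf,v3:41,v4:36,v5:inf,v6:0,v7:29,v8:inf

step 1: dist = v0:inf,v1:18,v2:inf,v3:inf,v4:inf,v5:inf,v6:0,v7:inf,v8:inf
step 2: dist = v0:inf,v1:18,v2:inf,v3:inf,v4:36,v5:inf,v6:0,v7:29,v8:inf
step 3: dist = v0:inf,v1:18,v2:inf,v3:41,v4:36,v5:inf,v6:0,v7:29,v8:inf
step 4: dist = v0:inf,v1:18,v2:inf,v3:41,v4:36,v5:inf,v6:0,v7:29,v8:inf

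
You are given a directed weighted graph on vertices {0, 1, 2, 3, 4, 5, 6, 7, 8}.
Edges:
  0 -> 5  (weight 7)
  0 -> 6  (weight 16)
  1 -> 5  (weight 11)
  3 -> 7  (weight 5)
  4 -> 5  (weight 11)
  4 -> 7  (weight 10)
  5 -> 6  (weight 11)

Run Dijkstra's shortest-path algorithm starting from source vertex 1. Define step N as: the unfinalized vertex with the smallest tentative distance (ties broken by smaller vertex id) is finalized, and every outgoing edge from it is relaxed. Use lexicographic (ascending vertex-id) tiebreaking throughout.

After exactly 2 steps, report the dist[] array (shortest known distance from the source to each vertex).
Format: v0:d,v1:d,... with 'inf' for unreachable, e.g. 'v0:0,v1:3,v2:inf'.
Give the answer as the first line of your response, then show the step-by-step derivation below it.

v0:inf,v1:0,v2:inf,v3:inf,v4:inf,v5:11,v6:22,v7:inf,v8:inf

step 1: dist = v0:inf,v1:0,v2:inf,v3:inf,v4:inf,v5:11,v6:inf,v7:inf,v8:inf
step 2: dist = v0:inf,v1:0,v2:inf,v3:inf,v4:inf,v5:11,v6:22,v7:inf,v8:inf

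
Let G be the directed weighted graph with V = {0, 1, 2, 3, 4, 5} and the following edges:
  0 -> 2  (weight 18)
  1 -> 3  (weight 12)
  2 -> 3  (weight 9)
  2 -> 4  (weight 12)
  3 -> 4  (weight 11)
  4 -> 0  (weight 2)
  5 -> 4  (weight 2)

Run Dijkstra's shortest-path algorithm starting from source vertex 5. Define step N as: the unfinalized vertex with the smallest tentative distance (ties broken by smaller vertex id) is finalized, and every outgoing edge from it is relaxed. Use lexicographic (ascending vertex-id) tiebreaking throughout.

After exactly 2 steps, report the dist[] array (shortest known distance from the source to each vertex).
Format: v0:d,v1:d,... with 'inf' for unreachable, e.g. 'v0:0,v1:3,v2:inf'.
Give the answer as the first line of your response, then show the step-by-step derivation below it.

v0:4,v1:inf,v2:inf,v3:inf,v4:2,v5:0

step 1: dist = v0:inf,v1:inf,v2:inf,v3:inf,v4:2,v5:0
step 2: dist = v0:4,v1:inf,v2:inf,v3:inf,v4:2,v5:0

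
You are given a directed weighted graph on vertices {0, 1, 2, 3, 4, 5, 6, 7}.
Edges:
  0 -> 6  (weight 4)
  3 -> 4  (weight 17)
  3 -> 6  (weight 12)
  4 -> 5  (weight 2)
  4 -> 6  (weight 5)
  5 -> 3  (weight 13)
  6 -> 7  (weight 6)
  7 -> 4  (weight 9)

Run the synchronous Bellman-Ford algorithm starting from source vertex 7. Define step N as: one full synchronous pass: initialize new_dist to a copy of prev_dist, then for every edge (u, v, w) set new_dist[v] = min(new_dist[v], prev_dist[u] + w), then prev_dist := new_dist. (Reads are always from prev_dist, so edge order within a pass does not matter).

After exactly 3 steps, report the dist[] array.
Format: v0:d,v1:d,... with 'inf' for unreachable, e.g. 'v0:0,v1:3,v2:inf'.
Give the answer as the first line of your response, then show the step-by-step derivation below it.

v0:inf,v1:inf,v2:inf,v3:24,v4:9,v5:11,v6:14,v7:0

step 1: dist = v0:inf,v1:inf,v2:inf,v3:inf,v4:9,v5:inf,v6:inf,v7:0
step 2: dist = v0:inf,v1:inf,v2:inf,v3:inf,v4:9,v5:11,v6:14,v7:0
step 3: dist = v0:inf,v1:inf,v2:inf,v3:24,v4:9,v5:11,v6:14,v7:0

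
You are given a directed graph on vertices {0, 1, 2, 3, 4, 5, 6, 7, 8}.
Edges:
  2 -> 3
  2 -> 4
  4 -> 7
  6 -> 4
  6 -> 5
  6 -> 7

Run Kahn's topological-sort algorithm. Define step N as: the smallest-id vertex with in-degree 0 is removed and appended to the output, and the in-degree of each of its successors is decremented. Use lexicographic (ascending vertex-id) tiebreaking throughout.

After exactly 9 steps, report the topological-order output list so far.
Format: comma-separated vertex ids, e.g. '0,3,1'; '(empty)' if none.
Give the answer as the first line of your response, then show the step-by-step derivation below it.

0,1,2,3,6,4,5,7,8

step 1: output 0; order=[0]; indeg=(0,0,0,1,2,1,0,2,0)
step 2: output 1; order=[0,1]; indeg=(0,0,0,1,2,1,0,2,0)
step 3: output 2; order=[0,1,2]; indeg=(0,0,0,0,1,1,0,2,0)
step 4: output 3; order=[0,1,2,3]; indeg=(0,0,0,0,1,1,0,2,0)
step 5: output 6; order=[0,1,2,3,6]; indeg=(0,0,0,0,0,0,0,1,0)
step 6: output 4; order=[0,1,2,3,6,4]; indeg=(0,0,0,0,0,0,0,0,0)
step 7: output 5; order=[0,1,2,3,6,4,5]; indeg=(0,0,0,0,0,0,0,0,0)
step 8: output 7; order=[0,1,2,3,6,4,5,7]; indeg=(0,0,0,0,0,0,0,0,0)
step 9: output 8; order=[0,1,2,3,6,4,5,7,8]; indeg=(0,0,0,0,0,0,0,0,0)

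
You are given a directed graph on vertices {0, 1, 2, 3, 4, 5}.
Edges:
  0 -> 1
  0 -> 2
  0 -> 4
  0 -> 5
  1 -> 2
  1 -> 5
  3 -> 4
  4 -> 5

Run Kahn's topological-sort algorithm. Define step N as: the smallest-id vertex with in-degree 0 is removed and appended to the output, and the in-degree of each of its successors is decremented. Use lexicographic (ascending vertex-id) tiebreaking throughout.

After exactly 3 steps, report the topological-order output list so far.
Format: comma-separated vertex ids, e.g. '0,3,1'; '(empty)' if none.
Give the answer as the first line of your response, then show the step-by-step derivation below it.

0,1,2

step 1: output 0; order=[0]; indeg=(0,0,1,0,1,2)
step 2: output 1; order=[0,1]; indeg=(0,0,0,0,1,1)
step 3: output 2; order=[0,1,2]; indeg=(0,0,0,0,1,1)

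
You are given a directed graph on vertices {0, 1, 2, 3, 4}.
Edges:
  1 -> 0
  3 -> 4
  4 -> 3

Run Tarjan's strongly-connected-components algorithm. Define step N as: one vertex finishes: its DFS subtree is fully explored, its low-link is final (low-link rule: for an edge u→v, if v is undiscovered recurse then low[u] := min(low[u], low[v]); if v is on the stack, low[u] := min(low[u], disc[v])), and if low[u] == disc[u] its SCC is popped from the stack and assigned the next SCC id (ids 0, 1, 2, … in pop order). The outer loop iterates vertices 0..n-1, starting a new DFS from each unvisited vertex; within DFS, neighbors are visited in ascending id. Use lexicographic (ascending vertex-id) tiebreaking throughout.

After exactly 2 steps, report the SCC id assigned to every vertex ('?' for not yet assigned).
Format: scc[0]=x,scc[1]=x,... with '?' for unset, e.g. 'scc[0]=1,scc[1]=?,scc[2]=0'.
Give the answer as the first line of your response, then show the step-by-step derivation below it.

scc[0]=0,scc[1]=1,scc[2]=?,scc[3]=?,scc[4]=?

step 1: low=(low[0]=0,low[1]=?,low[2]=?,low[3]=?,low[4]=?); scc=(scc[0]=0,scc[1]=?,scc[2]=?,scc[3]=?,scc[4]=?)
step 2: low=(low[0]=0,low[1]=1,low[2]=?,low[3]=?,low[4]=?); scc=(scc[0]=0,scc[1]=1,scc[2]=?,scc[3]=?,scc[4]=?)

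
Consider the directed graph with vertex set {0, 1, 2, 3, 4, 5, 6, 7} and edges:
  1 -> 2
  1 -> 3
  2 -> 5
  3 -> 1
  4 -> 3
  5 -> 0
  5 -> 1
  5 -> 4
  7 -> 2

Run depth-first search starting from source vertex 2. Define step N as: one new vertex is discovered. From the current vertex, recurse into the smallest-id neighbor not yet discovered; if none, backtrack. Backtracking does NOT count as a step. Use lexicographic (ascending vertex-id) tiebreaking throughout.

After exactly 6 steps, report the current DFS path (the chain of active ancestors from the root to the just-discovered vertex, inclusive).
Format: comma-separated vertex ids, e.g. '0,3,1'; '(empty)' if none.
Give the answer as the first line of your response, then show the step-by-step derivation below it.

2,5,4

step 1: discover 2; path=2; order=2
step 2: discover 5; path=2>5; order=2,5
step 3: discover 0; path=2>5>0; order=2,5,0
step 4: discover 1; path=2>5>1; order=2,5,0,1
step 5: discover 3; path=2>5>1>3; order=2,5,0,1,3
step 6: discover 4; path=2>5>4; order=2,5,0,1,3,4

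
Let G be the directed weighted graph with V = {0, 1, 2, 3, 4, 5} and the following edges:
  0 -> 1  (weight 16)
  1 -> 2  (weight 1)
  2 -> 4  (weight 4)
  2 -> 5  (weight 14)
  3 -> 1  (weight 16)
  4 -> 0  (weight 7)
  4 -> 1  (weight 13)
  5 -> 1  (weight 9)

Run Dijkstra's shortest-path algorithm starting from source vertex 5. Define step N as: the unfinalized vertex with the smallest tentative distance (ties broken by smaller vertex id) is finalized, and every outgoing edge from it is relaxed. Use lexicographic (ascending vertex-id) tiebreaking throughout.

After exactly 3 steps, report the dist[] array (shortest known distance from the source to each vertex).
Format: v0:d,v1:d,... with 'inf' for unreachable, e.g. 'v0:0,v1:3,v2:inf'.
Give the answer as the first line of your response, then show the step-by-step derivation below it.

v0:inf,v1:9,v2:10,v3:inf,v4:14,v5:0

step 1: dist = v0:inf,v1:9,v2:inf,v3:inf,v4:inf,v5:0
step 2: dist = v0:inf,v1:9,v2:10,v3:inf,v4:inf,v5:0
step 3: dist = v0:inf,v1:9,v2:10,v3:inf,v4:14,v5:0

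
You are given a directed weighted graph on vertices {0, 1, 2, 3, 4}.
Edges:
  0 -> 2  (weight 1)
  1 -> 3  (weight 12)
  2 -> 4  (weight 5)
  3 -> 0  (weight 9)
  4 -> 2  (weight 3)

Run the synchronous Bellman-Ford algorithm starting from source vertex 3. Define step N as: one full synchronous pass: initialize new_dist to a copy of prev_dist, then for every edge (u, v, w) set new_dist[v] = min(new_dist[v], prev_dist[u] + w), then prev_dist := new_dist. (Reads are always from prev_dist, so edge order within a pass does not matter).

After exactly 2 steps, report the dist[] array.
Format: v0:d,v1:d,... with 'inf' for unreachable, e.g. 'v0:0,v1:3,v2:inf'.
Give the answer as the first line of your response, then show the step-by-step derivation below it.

v0:9,v1:inf,v2:10,v3:0,v4:inf

step 1: dist = v0:9,v1:inf,v2:inf,v3:0,v4:inf
step 2: dist = v0:9,v1:inf,v2:10,v3:0,v4:inf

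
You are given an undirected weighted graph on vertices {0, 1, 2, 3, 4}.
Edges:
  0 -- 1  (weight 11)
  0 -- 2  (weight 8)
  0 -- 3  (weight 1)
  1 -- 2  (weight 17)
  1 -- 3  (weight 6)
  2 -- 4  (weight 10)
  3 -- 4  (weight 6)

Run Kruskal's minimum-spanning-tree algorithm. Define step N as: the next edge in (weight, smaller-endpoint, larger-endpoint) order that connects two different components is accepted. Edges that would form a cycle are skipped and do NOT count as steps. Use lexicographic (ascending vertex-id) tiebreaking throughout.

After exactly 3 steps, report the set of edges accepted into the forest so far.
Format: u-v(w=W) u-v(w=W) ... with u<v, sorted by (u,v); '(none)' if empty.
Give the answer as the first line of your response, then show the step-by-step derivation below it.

0-3(w=1) 1-3(w=6) 3-4(w=6)

step 1: add edge 0-3 (w=1); MST = {0-3(w=1)}
step 2: add edge 1-3 (w=6); MST = {0-3(w=1) 1-3(w=6)}
step 3: add edge 3-4 (w=6); MST = {0-3(w=1) 1-3(w=6) 3-4(w=6)}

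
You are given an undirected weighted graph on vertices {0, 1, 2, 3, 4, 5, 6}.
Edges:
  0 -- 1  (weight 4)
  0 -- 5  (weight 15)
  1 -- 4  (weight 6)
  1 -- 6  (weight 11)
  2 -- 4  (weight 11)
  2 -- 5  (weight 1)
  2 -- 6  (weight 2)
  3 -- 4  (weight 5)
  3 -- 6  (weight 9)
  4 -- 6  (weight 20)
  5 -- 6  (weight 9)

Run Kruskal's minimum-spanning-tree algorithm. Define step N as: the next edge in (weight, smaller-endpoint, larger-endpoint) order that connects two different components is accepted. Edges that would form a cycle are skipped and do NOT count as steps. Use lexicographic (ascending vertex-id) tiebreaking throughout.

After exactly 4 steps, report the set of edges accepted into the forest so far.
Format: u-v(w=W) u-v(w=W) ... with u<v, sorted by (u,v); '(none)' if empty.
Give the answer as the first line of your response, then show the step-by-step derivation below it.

0-1(w=4) 2-5(w=1) 2-6(w=2) 3-4(w=5)

step 1: add edge 2-5 (w=1); MST = {2-5(w=1)}
step 2: add edge 2-6 (w=2); MST = {2-5(w=1) 2-6(w=2)}
step 3: add edge 0-1 (w=4); MST = {0-1(w=4) 2-5(w=1) 2-6(w=2)}
step 4: add edge 3-4 (w=5); MST = {0-1(w=4) 2-5(w=1) 2-6(w=2) 3-4(w=5)}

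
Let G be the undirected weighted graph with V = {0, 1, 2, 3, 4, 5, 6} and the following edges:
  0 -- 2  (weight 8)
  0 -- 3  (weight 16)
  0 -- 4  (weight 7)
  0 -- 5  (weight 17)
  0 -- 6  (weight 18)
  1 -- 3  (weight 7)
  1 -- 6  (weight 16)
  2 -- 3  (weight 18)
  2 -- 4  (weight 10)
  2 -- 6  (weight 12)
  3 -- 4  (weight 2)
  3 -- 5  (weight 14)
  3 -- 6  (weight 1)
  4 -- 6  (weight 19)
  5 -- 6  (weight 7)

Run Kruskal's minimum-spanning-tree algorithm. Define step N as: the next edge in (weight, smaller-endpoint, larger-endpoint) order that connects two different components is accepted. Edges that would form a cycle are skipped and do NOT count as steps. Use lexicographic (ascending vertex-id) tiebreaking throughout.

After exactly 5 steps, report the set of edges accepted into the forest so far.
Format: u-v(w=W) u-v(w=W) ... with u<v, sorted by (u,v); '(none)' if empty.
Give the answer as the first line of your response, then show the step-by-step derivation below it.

0-4(w=7) 1-3(w=7) 3-4(w=2) 3-6(w=1) 5-6(w=7)

step 1: add edge 3-6 (w=1); MST = {3-6(w=1)}
step 2: add edge 3-4 (w=2); MST = {3-4(w=2) 3-6(w=1)}
step 3: add edge 0-4 (w=7); MST = {0-4(w=7) 3-4(w=2) 3-6(w=1)}
step 4: add edge 1-3 (w=7); MST = {0-4(w=7) 1-3(w=7) 3-4(w=2) 3-6(w=1)}
step 5: add edge 5-6 (w=7); MST = {0-4(w=7) 1-3(w=7) 3-4(w=2) 3-6(w=1) 5-6(w=7)}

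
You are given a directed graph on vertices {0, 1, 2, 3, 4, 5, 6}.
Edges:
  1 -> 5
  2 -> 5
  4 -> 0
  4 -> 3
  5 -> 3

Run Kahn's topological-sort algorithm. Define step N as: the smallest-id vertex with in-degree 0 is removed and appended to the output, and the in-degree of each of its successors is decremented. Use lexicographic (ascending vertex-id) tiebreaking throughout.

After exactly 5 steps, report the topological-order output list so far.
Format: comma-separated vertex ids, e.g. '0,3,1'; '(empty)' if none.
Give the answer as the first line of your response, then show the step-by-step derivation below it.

1,2,4,0,5

step 1: output 1; order=[1]; indeg=(1,0,0,2,0,1,0)
step 2: output 2; order=[1,2]; indeg=(1,0,0,2,0,0,0)
step 3: output 4; order=[1,2,4]; indeg=(0,0,0,1,0,0,0)
step 4: output 0; order=[1,2,4,0]; indeg=(0,0,0,1,0,0,0)
step 5: output 5; order=[1,2,4,0,5]; indeg=(0,0,0,0,0,0,0)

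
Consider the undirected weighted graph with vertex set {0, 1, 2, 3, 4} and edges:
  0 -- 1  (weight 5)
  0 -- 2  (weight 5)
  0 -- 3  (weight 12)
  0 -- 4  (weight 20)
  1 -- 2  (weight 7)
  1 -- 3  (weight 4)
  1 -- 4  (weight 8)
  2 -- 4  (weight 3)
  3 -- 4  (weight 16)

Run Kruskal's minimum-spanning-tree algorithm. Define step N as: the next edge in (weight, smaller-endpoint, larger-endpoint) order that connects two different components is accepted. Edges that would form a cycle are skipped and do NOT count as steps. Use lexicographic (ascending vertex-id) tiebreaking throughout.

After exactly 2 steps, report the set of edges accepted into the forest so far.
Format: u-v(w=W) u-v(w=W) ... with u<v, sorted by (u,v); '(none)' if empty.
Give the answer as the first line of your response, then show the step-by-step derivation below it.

1-3(w=4) 2-4(w=3)

step 1: add edge 2-4 (w=3); MST = {2-4(w=3)}
step 2: add edge 1-3 (w=4); MST = {1-3(w=4) 2-4(w=3)}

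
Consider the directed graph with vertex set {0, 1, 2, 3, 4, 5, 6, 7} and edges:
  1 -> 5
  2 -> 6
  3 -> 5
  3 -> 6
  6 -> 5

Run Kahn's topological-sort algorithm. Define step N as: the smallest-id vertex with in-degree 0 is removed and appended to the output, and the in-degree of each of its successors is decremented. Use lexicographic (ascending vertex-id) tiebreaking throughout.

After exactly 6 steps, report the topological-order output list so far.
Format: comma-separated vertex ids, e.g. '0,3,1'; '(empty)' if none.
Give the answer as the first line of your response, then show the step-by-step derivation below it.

0,1,2,3,4,6

step 1: output 0; order=[0]; indeg=(0,0,0,0,0,3,2,0)
step 2: output 1; order=[0,1]; indeg=(0,0,0,0,0,2,2,0)
step 3: output 2; order=[0,1,2]; indeg=(0,0,0,0,0,2,1,0)
step 4: output 3; order=[0,1,2,3]; indeg=(0,0,0,0,0,1,0,0)
step 5: output 4; order=[0,1,2,3,4]; indeg=(0,0,0,0,0,1,0,0)
step 6: output 6; order=[0,1,2,3,4,6]; indeg=(0,0,0,0,0,0,0,0)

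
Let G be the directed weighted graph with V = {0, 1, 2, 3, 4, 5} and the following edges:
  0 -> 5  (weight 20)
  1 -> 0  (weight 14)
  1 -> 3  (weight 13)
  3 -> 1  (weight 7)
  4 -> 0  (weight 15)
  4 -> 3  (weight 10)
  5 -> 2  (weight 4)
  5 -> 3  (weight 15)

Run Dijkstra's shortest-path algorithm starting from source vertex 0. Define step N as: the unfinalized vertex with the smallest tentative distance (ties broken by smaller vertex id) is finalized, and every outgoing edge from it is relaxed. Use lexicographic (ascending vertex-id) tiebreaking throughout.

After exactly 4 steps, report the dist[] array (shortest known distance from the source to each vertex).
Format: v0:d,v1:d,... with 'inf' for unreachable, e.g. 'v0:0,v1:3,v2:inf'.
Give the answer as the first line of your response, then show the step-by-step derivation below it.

v0:0,v1:42,v2:24,v3:35,v4:inf,v5:20

step 1: dist = v0:0,v1:inf,v2:inf,v3:inf,v4:inf,v5:20
step 2: dist = v0:0,v1:inf,v2:24,v3:35,v4:inf,v5:20
step 3: dist = v0:0,v1:inf,v2:24,v3:35,v4:inf,v5:20
step 4: dist = v0:0,v1:42,v2:24,v3:35,v4:inf,v5:20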